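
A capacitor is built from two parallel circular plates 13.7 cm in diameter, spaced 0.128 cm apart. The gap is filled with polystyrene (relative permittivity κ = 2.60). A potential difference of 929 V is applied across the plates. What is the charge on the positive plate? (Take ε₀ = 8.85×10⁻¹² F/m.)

A = π(13.7/2 cm)² = 1.47×10⁻² m².
C = κε₀A/d = 2.60 × 8.85×10⁻¹² × 1.47×10⁻² / 1.28×10⁻³ = 2.65×10⁻¹⁰ F.
Q = CV = 2.65×10⁻¹⁰ × 929 = 2.46×10⁻⁷ C.

Q ≈ 246 nC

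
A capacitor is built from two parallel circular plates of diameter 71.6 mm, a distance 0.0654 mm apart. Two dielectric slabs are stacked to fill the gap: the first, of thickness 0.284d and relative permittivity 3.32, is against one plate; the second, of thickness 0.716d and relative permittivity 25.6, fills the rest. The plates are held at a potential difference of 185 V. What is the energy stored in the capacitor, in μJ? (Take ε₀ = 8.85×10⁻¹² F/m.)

A = π(71.6/2 mm)² = 4.03×10⁻³ m².
Stacked slabs ⇒ two capacitors in series, each with the full plate area.
C₁ = κ₁ε₀A/d₁ = 3.32 × 8.85×10⁻¹² × 4.03×10⁻³ / 1.86×10⁻⁵ = 6.37×10⁻⁹ F.
C₂ = κ₂ε₀A/d₂ = 25.6 × 8.85×10⁻¹² × 4.03×10⁻³ / 4.68×10⁻⁵ = 1.95×10⁻⁸ F.
C = (1/C₁ + 1/C₂)⁻¹ = 4.80×10⁻⁹ F.
U = ½CV² = ½ × 4.80×10⁻⁹ × (185)² = 8.21×10⁻⁵ J.

82.1 μJ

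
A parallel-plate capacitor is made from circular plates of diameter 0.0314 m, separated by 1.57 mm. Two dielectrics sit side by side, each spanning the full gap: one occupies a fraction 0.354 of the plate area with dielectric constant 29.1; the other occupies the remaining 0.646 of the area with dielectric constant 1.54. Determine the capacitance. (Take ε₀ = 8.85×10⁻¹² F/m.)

A = π(0.0314/2 m)² = 7.74×10⁻⁴ m².
Side-by-side slabs ⇒ two capacitors in parallel, each spanning the full gap.
C₁ = κ₁ε₀A₁/d = 29.1 × 8.85×10⁻¹² × 2.74×10⁻⁴ / 1.57×10⁻³ = 4.50×10⁻¹¹ F.
C₂ = κ₂ε₀A₂/d = 1.54 × 8.85×10⁻¹² × 5.00×10⁻⁴ / 1.57×10⁻³ = 4.34×10⁻¹² F.
C = C₁ + C₂ = 4.93×10⁻¹¹ F.

C ≈ 49.3 pF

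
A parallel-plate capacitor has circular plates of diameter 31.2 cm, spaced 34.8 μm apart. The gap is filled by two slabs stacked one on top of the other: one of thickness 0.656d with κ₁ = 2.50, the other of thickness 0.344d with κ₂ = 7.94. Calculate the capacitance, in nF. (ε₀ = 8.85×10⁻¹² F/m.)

A = π(31.2/2 cm)² = 7.65×10⁻² m².
Stacked slabs ⇒ two capacitors in series, each with the full plate area.
C₁ = κ₁ε₀A/d₁ = 2.50 × 8.85×10⁻¹² × 7.65×10⁻² / 2.28×10⁻⁵ = 7.41×10⁻⁸ F.
C₂ = κ₂ε₀A/d₂ = 7.94 × 8.85×10⁻¹² × 7.65×10⁻² / 1.20×10⁻⁵ = 4.49×10⁻⁷ F.
C = (1/C₁ + 1/C₂)⁻¹ = 6.36×10⁻⁸ F.

C ≈ 63.6 nF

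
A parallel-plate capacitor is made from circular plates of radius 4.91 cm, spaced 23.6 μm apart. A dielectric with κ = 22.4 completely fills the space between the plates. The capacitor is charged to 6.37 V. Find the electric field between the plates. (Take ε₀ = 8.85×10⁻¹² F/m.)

E = V/d = 6.37 / 2.36×10⁻⁵ = 2.70×10⁵ V/m.

E ≈ 270 V/mm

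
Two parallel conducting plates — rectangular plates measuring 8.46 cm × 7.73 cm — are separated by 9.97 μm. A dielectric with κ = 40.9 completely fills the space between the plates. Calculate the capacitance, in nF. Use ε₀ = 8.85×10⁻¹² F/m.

C ≈ 237 nF

A = 8.46 × 7.73 cm² = 6.54×10⁻³ m².
C = κε₀A/d = 40.9 × 8.85×10⁻¹² × 6.54×10⁻³ / 9.97×10⁻⁶ = 2.37×10⁻⁷ F.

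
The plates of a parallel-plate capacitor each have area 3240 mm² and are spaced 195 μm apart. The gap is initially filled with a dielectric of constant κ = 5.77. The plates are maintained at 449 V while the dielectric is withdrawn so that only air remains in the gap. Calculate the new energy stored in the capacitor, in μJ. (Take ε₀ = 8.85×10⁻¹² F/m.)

14.8 μJ

A = 3240 mm² = 3.24×10⁻³ m².
Initially C₁ = κε₀A/d = 5.77 × 8.85×10⁻¹² × 3.24×10⁻³ / 1.95×10⁻⁴ = 8.48×10⁻¹⁰ F.
U₁ = 8.55×10⁻⁵ J.
Battery connected ⇒ V is held fixed. C₂ = 0.173 C₁ and U = ½CV², so U₂/U₁ = C₂/C₁ = 0.173.
U₂ = 0.173 × 8.55×10⁻⁵ = 1.48×10⁻⁵ J.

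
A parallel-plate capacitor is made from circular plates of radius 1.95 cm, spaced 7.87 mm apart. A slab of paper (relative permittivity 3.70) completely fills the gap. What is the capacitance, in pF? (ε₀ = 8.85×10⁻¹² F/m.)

4.97 pF

A = π(1.95 cm)² = 1.19×10⁻³ m².
C = κε₀A/d = 3.70 × 8.85×10⁻¹² × 1.19×10⁻³ / 7.87×10⁻³ = 4.97×10⁻¹² F.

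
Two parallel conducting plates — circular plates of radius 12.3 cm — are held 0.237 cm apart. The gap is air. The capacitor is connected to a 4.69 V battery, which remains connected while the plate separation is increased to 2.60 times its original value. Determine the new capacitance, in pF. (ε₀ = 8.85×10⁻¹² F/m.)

C ≈ 68.3 pF

A = π(12.3 cm)² = 4.75×10⁻² m².
Initially C₁ = ε₀A/d = 8.85×10⁻¹² × 4.75×10⁻² / 2.37×10⁻³ = 1.77×10⁻¹⁰ F.
C = ε₀A/d scales as 1/d, so C₂/C₁ = d₁/d₂ = 1/2.60 = 0.385.
C₂ = 0.385 × 1.77×10⁻¹⁰ = 6.83×10⁻¹¹ F.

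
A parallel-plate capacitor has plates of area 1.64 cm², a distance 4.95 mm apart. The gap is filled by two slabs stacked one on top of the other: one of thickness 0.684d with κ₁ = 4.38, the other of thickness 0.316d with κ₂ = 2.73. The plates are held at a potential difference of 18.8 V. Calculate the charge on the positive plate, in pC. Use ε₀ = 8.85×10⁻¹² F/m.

A = 1.64 cm² = 1.64×10⁻⁴ m².
Stacked slabs ⇒ two capacitors in series, each with the full plate area.
C₁ = κ₁ε₀A/d₁ = 4.38 × 8.85×10⁻¹² × 1.64×10⁻⁴ / 3.39×10⁻³ = 1.88×10⁻¹² F.
C₂ = κ₂ε₀A/d₂ = 2.73 × 8.85×10⁻¹² × 1.64×10⁻⁴ / 1.56×10⁻³ = 2.53×10⁻¹² F.
C = (1/C₁ + 1/C₂)⁻¹ = 1.08×10⁻¹² F.
Q = CV = 1.08×10⁻¹² × 18.8 = 2.03×10⁻¹¹ C.

20.3 pC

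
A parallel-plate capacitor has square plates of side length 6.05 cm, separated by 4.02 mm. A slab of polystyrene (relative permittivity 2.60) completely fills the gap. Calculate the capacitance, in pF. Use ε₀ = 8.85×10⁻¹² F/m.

A = (6.05 cm)² = 3.66×10⁻³ m².
C = κε₀A/d = 2.60 × 8.85×10⁻¹² × 3.66×10⁻³ / 4.02×10⁻³ = 2.10×10⁻¹¹ F.

21.0 pF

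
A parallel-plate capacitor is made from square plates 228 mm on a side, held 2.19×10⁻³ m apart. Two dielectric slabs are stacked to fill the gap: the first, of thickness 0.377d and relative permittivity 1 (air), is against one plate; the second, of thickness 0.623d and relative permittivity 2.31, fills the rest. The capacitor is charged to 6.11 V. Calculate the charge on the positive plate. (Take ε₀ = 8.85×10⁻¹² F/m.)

A = (228 mm)² = 5.20×10⁻² m².
Stacked slabs ⇒ two capacitors in series, each with the full plate area.
C₁ = κ₁ε₀A/d₁ = 1.00 × 8.85×10⁻¹² × 5.20×10⁻² / 8.26×10⁻⁴ = 5.57×10⁻¹⁰ F.
C₂ = κ₂ε₀A/d₂ = 2.31 × 8.85×10⁻¹² × 5.20×10⁻² / 1.36×10⁻³ = 7.79×10⁻¹⁰ F.
C = (1/C₁ + 1/C₂)⁻¹ = 3.25×10⁻¹⁰ F.
Q = CV = 3.25×10⁻¹⁰ × 6.11 = 1.98×10⁻⁹ C.

Q ≈ 1.98 nC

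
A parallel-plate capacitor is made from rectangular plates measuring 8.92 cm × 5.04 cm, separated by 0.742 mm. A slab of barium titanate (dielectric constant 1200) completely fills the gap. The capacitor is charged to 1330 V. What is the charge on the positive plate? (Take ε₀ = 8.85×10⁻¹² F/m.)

Q ≈ 85.6 μC

A = 8.92 × 5.04 cm² = 4.50×10⁻³ m².
C = κε₀A/d = 1200 × 8.85×10⁻¹² × 4.50×10⁻³ / 7.42×10⁻⁴ = 6.43×10⁻⁸ F.
Q = CV = 6.43×10⁻⁸ × 1330 = 8.56×10⁻⁵ C.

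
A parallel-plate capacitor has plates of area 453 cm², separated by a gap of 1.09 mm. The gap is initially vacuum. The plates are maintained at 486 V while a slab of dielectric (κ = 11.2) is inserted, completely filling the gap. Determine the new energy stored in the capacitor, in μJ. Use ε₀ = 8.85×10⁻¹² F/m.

486 μJ

A = 453 cm² = 4.53×10⁻² m².
Initially C₁ = ε₀A/d = 8.85×10⁻¹² × 4.53×10⁻² / 1.09×10⁻³ = 3.68×10⁻¹⁰ F.
U₁ = 4.34×10⁻⁵ J.
Battery connected ⇒ V is held fixed. C₂ = 11.2 C₁ and U = ½CV², so U₂/U₁ = C₂/C₁ = 11.2.
U₂ = 11.2 × 4.34×10⁻⁵ = 4.86×10⁻⁴ J.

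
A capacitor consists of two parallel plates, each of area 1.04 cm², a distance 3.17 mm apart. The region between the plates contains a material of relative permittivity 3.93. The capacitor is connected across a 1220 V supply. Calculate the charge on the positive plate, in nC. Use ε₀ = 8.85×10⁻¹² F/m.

A = 1.04 cm² = 1.04×10⁻⁴ m².
C = κε₀A/d = 3.93 × 8.85×10⁻¹² × 1.04×10⁻⁴ / 3.17×10⁻³ = 1.14×10⁻¹² F.
Q = CV = 1.14×10⁻¹² × 1220 = 1.39×10⁻⁹ C.

1.39 nC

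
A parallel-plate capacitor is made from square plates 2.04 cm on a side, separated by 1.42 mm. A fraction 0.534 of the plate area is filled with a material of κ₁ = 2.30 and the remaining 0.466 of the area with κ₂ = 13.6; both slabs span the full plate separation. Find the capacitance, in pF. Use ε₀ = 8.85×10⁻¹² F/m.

A = (2.04 cm)² = 4.16×10⁻⁴ m².
Side-by-side slabs ⇒ two capacitors in parallel, each spanning the full gap.
C₁ = κ₁ε₀A₁/d = 2.30 × 8.85×10⁻¹² × 2.22×10⁻⁴ / 1.42×10⁻³ = 3.19×10⁻¹² F.
C₂ = κ₂ε₀A₂/d = 13.6 × 8.85×10⁻¹² × 1.94×10⁻⁴ / 1.42×10⁻³ = 1.64×10⁻¹¹ F.
C = C₁ + C₂ = 1.96×10⁻¹¹ F.

19.6 pF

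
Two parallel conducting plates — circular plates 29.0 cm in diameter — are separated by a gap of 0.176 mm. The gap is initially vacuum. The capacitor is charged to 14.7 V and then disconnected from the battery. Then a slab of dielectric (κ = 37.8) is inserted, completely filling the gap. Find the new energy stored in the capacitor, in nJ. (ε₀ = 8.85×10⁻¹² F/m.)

A = π(29.0/2 cm)² = 6.61×10⁻² m².
Initially C₁ = ε₀A/d = 8.85×10⁻¹² × 6.61×10⁻² / 1.76×10⁻⁴ = 3.32×10⁻⁹ F.
U₁ = 3.59×10⁻⁷ J.
Isolated ⇒ Q is held fixed. C₂ = 37.8 C₁ and U = Q²/(2C), so U₂/U₁ = C₁/C₂ = 0.0265.
U₂ = 0.0265 × 3.59×10⁻⁷ = 9.49×10⁻⁹ J.

U ≈ 9.49 nJ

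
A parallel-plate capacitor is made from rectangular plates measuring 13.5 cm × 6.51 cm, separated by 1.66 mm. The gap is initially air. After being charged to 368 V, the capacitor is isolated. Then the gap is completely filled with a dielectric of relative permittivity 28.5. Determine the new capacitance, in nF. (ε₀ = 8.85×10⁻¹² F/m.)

A = 13.5 × 6.51 cm² = 8.79×10⁻³ m².
Initially C₁ = ε₀A/d = 8.85×10⁻¹² × 8.79×10⁻³ / 1.66×10⁻³ = 4.69×10⁻¹¹ F.
C = κε₀A/d scales with κ, so C₂/C₁ = κ = 28.5.
C₂ = 28.5 × 4.69×10⁻¹¹ = 1.34×10⁻⁹ F.

1.34 nF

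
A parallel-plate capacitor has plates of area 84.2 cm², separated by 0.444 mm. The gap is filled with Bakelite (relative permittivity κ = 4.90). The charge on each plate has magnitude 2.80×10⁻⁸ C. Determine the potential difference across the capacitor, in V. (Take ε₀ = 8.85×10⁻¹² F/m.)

A = 84.2 cm² = 8.42×10⁻³ m².
C = κε₀A/d = 4.90 × 8.85×10⁻¹² × 8.42×10⁻³ / 4.44×10⁻⁴ = 8.22×10⁻¹⁰ F.
V = Q/C = 2.80×10⁻⁸ / 8.22×10⁻¹⁰ = 34.0 V.

34.0 V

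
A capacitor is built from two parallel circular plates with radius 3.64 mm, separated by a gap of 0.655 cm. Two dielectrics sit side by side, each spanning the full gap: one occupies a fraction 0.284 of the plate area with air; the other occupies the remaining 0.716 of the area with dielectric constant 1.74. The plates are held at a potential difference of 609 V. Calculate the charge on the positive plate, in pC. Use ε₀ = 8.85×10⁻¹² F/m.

Q ≈ 52.4 pC

A = π(3.64 mm)² = 4.16×10⁻⁵ m².
Side-by-side slabs ⇒ two capacitors in parallel, each spanning the full gap.
C₁ = κ₁ε₀A₁/d = 1.00 × 8.85×10⁻¹² × 1.18×10⁻⁵ / 6.55×10⁻³ = 1.60×10⁻¹⁴ F.
C₂ = κ₂ε₀A₂/d = 1.74 × 8.85×10⁻¹² × 2.98×10⁻⁵ / 6.55×10⁻³ = 7.01×10⁻¹⁴ F.
C = C₁ + C₂ = 8.60×10⁻¹⁴ F.
Q = CV = 8.60×10⁻¹⁴ × 609 = 5.24×10⁻¹¹ C.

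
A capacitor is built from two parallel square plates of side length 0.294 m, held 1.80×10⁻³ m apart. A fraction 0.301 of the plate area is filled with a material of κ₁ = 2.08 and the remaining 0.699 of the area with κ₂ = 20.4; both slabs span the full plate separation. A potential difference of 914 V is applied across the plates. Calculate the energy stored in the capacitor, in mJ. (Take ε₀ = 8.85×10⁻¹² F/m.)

2.64 mJ

A = (0.294 m)² = 8.64×10⁻² m².
Side-by-side slabs ⇒ two capacitors in parallel, each spanning the full gap.
C₁ = κ₁ε₀A₁/d = 2.08 × 8.85×10⁻¹² × 2.60×10⁻² / 1.80×10⁻³ = 2.66×10⁻¹⁰ F.
C₂ = κ₂ε₀A₂/d = 20.4 × 8.85×10⁻¹² × 6.04×10⁻² / 1.80×10⁻³ = 6.06×10⁻⁹ F.
C = C₁ + C₂ = 6.33×10⁻⁹ F.
U = ½CV² = ½ × 6.33×10⁻⁹ × (914)² = 2.64×10⁻³ J.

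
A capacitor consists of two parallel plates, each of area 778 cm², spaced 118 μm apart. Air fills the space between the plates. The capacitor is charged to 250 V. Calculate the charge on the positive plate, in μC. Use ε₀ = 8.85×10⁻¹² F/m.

A = 778 cm² = 7.78×10⁻² m².
C = ε₀A/d = 8.85×10⁻¹² × 7.78×10⁻² / 1.18×10⁻⁴ = 5.84×10⁻⁹ F.
Q = CV = 5.84×10⁻⁹ × 250 = 1.46×10⁻⁶ C.

Q ≈ 1.46 μC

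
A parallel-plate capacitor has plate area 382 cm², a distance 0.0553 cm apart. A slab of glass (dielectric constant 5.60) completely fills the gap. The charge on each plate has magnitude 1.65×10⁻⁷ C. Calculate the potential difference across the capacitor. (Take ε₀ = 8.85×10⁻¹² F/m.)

V ≈ 48.2 V

A = 382 cm² = 3.82×10⁻² m².
C = κε₀A/d = 5.60 × 8.85×10⁻¹² × 3.82×10⁻² / 5.53×10⁻⁴ = 3.42×10⁻⁹ F.
V = Q/C = 1.65×10⁻⁷ / 3.42×10⁻⁹ = 48.2 V.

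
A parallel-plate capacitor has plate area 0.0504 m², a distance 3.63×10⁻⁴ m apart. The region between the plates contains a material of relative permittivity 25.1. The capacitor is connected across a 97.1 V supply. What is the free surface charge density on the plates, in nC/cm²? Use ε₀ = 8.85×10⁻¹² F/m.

C = κε₀A/d = 25.1 × 8.85×10⁻¹² × 5.04×10⁻² / 3.63×10⁻⁴ = 3.08×10⁻⁸ F.
σ = Q/A = CV/A = 3.08×10⁻⁸ × 97.1 / 5.04×10⁻² = 5.94×10⁻⁵ C/m².

5.94 nC/cm²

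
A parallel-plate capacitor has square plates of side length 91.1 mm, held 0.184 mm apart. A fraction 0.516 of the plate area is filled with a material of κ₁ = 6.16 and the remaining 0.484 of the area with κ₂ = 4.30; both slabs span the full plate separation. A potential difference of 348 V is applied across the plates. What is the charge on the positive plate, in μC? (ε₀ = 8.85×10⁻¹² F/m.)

A = (91.1 mm)² = 8.30×10⁻³ m².
Side-by-side slabs ⇒ two capacitors in parallel, each spanning the full gap.
C₁ = κ₁ε₀A₁/d = 6.16 × 8.85×10⁻¹² × 4.28×10⁻³ / 1.84×10⁻⁴ = 1.27×10⁻⁹ F.
C₂ = κ₂ε₀A₂/d = 4.30 × 8.85×10⁻¹² × 4.02×10⁻³ / 1.84×10⁻⁴ = 8.31×10⁻¹⁰ F.
C = C₁ + C₂ = 2.10×10⁻⁹ F.
Q = CV = 2.10×10⁻⁹ × 348 = 7.31×10⁻⁷ C.

0.731 μC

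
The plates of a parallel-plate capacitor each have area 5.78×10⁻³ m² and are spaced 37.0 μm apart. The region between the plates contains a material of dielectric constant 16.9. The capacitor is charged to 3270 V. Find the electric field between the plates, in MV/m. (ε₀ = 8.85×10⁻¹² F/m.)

E ≈ 88.4 MV/m

E = V/d = 3270 / 3.70×10⁻⁵ = 8.84×10⁷ V/m.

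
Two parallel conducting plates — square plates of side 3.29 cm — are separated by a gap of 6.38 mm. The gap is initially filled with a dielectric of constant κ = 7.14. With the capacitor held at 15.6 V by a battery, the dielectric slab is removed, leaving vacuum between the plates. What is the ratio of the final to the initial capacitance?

C₂/C₁ ≈ 0.140

C = κε₀A/d scales with κ, so C₂/C₁ = 1/κ = 1/7.14 = 0.140.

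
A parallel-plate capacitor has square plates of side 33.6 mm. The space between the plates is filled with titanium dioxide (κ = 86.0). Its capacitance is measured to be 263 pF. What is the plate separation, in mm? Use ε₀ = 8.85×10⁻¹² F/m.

A = (33.6 mm)² = 1.13×10⁻³ m².
d = κε₀A/C = 86.0 × 8.85×10⁻¹² × 1.13×10⁻³ / 2.63×10⁻¹⁰ = 3.27×10⁻³ m.

d ≈ 3.27 mm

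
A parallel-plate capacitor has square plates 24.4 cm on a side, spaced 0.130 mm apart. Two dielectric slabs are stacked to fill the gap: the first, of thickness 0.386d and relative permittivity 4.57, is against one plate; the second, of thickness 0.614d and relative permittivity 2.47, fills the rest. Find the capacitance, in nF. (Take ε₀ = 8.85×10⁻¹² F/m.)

A = (24.4 cm)² = 5.95×10⁻² m².
Stacked slabs ⇒ two capacitors in series, each with the full plate area.
C₁ = κ₁ε₀A/d₁ = 4.57 × 8.85×10⁻¹² × 5.95×10⁻² / 5.02×10⁻⁵ = 4.80×10⁻⁸ F.
C₂ = κ₂ε₀A/d₂ = 2.47 × 8.85×10⁻¹² × 5.95×10⁻² / 7.98×10⁻⁵ = 1.63×10⁻⁸ F.
C = (1/C₁ + 1/C₂)⁻¹ = 1.22×10⁻⁸ F.

12.2 nF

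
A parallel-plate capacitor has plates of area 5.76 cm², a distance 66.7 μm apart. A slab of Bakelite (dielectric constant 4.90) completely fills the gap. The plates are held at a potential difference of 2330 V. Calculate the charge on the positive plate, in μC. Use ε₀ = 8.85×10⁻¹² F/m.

Q ≈ 0.873 μC

A = 5.76 cm² = 5.76×10⁻⁴ m².
C = κε₀A/d = 4.90 × 8.85×10⁻¹² × 5.76×10⁻⁴ / 6.67×10⁻⁵ = 3.74×10⁻¹⁰ F.
Q = CV = 3.74×10⁻¹⁰ × 2330 = 8.73×10⁻⁷ C.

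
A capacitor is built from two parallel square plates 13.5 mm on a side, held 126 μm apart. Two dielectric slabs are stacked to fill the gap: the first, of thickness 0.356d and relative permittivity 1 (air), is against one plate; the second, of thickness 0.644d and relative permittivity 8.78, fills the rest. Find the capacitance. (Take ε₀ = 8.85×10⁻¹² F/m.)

A = (13.5 mm)² = 1.82×10⁻⁴ m².
Stacked slabs ⇒ two capacitors in series, each with the full plate area.
C₁ = κ₁ε₀A/d₁ = 1.00 × 8.85×10⁻¹² × 1.82×10⁻⁴ / 4.49×10⁻⁵ = 3.60×10⁻¹¹ F.
C₂ = κ₂ε₀A/d₂ = 8.78 × 8.85×10⁻¹² × 1.82×10⁻⁴ / 8.11×10⁻⁵ = 1.75×10⁻¹⁰ F.
C = (1/C₁ + 1/C₂)⁻¹ = 2.98×10⁻¹¹ F.

C ≈ 29.8 pF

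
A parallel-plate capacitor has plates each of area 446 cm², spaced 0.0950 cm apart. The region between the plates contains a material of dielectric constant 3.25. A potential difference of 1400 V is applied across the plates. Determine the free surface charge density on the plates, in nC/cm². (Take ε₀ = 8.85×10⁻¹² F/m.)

4.24 nC/cm²

A = 446 cm² = 4.46×10⁻² m².
C = κε₀A/d = 3.25 × 8.85×10⁻¹² × 4.46×10⁻² / 9.50×10⁻⁴ = 1.35×10⁻⁹ F.
σ = Q/A = CV/A = 1.35×10⁻⁹ × 1400 / 4.46×10⁻² = 4.24×10⁻⁵ C/m².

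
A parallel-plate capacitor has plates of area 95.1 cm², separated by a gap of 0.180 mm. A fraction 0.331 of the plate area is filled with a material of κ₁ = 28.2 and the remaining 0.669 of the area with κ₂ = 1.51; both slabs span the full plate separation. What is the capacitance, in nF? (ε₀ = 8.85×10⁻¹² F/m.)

A = 95.1 cm² = 9.51×10⁻³ m².
Side-by-side slabs ⇒ two capacitors in parallel, each spanning the full gap.
C₁ = κ₁ε₀A₁/d = 28.2 × 8.85×10⁻¹² × 3.15×10⁻³ / 1.80×10⁻⁴ = 4.36×10⁻⁹ F.
C₂ = κ₂ε₀A₂/d = 1.51 × 8.85×10⁻¹² × 6.36×10⁻³ / 1.80×10⁻⁴ = 4.72×10⁻¹⁰ F.
C = C₁ + C₂ = 4.84×10⁻⁹ F.

C ≈ 4.84 nF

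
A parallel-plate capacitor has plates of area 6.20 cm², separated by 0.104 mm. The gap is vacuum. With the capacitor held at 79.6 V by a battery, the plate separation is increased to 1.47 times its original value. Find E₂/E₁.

E₂/E₁ ≈ 0.680

Battery connected ⇒ V is held fixed.
E = V/d, so E₂/E₁ = d₁/d₂ = 0.680.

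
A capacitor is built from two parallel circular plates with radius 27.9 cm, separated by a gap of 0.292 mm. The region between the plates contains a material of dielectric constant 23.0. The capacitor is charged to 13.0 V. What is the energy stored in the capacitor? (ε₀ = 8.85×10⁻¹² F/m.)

14.4 μJ

A = π(27.9 cm)² = 0.245 m².
C = κε₀A/d = 23.0 × 8.85×10⁻¹² × 0.245 / 2.92×10⁻⁴ = 1.70×10⁻⁷ F.
U = ½CV² = ½ × 1.70×10⁻⁷ × (13.0)² = 1.44×10⁻⁵ J.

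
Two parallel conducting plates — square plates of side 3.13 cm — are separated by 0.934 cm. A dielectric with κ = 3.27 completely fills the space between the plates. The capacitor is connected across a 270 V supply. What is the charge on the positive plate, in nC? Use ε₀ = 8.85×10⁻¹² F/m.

0.820 nC

A = (3.13 cm)² = 9.80×10⁻⁴ m².
C = κε₀A/d = 3.27 × 8.85×10⁻¹² × 9.80×10⁻⁴ / 9.34×10⁻³ = 3.04×10⁻¹² F.
Q = CV = 3.04×10⁻¹² × 270 = 8.20×10⁻¹⁰ C.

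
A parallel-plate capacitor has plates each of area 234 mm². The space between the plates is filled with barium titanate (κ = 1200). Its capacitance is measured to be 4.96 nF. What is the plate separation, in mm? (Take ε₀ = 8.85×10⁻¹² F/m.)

A = 234 mm² = 2.34×10⁻⁴ m².
d = κε₀A/C = 1200 × 8.85×10⁻¹² × 2.34×10⁻⁴ / 4.96×10⁻⁹ = 5.01×10⁻⁴ m.

d ≈ 0.501 mm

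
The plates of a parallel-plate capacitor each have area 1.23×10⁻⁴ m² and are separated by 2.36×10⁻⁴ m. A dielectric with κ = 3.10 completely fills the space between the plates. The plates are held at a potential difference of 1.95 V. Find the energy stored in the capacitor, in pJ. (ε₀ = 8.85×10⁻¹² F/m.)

27.2 pJ

C = κε₀A/d = 3.10 × 8.85×10⁻¹² × 1.23×10⁻⁴ / 2.36×10⁻⁴ = 1.43×10⁻¹¹ F.
U = ½CV² = ½ × 1.43×10⁻¹¹ × (1.95)² = 2.72×10⁻¹¹ J.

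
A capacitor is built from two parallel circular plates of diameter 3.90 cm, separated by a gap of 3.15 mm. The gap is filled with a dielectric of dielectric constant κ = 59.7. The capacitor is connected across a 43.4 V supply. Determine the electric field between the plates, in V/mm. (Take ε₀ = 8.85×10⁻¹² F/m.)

13.8 V/mm

E = V/d = 43.4 / 3.15×10⁻³ = 1.38×10⁴ V/m.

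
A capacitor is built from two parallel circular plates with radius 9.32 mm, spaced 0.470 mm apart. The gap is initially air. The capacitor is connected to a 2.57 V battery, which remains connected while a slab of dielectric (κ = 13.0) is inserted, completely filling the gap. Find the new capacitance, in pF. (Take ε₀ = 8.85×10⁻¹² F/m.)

A = π(9.32 mm)² = 2.73×10⁻⁴ m².
Initially C₁ = ε₀A/d = 8.85×10⁻¹² × 2.73×10⁻⁴ / 4.70×10⁻⁴ = 5.14×10⁻¹² F.
C = κε₀A/d scales with κ, so C₂/C₁ = κ = 13.0.
C₂ = 13.0 × 5.14×10⁻¹² = 6.68×10⁻¹¹ F.

66.8 pF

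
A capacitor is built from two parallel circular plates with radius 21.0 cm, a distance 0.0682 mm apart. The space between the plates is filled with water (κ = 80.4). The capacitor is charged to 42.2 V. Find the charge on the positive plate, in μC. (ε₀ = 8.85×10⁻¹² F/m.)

61.0 μC

A = π(21.0 cm)² = 0.139 m².
C = κε₀A/d = 80.4 × 8.85×10⁻¹² × 0.139 / 6.82×10⁻⁵ = 1.45×10⁻⁶ F.
Q = CV = 1.45×10⁻⁶ × 42.2 = 6.10×10⁻⁵ C.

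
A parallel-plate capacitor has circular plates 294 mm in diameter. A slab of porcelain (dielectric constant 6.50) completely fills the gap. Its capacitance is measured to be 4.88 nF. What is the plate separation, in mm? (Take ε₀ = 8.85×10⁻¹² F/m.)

A = π(294/2 mm)² = 6.79×10⁻² m².
d = κε₀A/C = 6.50 × 8.85×10⁻¹² × 6.79×10⁻² / 4.88×10⁻⁹ = 8.00×10⁻⁴ m.

d ≈ 0.800 mm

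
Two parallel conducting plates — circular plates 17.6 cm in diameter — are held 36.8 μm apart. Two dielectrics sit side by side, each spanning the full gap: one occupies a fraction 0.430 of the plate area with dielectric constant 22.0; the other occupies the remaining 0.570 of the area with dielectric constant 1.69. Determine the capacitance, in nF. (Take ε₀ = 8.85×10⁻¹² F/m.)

C ≈ 61.0 nF

A = π(17.6/2 cm)² = 2.43×10⁻² m².
Side-by-side slabs ⇒ two capacitors in parallel, each spanning the full gap.
C₁ = κ₁ε₀A₁/d = 22.0 × 8.85×10⁻¹² × 1.05×10⁻² / 3.68×10⁻⁵ = 5.53×10⁻⁸ F.
C₂ = κ₂ε₀A₂/d = 1.69 × 8.85×10⁻¹² × 1.39×10⁻² / 3.68×10⁻⁵ = 5.64×10⁻⁹ F.
C = C₁ + C₂ = 6.10×10⁻⁸ F.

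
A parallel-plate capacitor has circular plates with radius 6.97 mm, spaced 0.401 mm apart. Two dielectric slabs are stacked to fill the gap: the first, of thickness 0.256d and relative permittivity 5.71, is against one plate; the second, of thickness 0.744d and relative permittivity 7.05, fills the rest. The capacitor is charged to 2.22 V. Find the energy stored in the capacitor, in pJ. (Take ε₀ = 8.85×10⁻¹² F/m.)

55.2 pJ

A = π(6.97 mm)² = 1.53×10⁻⁴ m².
Stacked slabs ⇒ two capacitors in series, each with the full plate area.
C₁ = κ₁ε₀A/d₁ = 5.71 × 8.85×10⁻¹² × 1.53×10⁻⁴ / 1.03×10⁻⁴ = 7.51×10⁻¹¹ F.
C₂ = κ₂ε₀A/d₂ = 7.05 × 8.85×10⁻¹² × 1.53×10⁻⁴ / 2.98×10⁻⁴ = 3.19×10⁻¹¹ F.
C = (1/C₁ + 1/C₂)⁻¹ = 2.24×10⁻¹¹ F.
U = ½CV² = ½ × 2.24×10⁻¹¹ × (2.22)² = 5.52×10⁻¹¹ J.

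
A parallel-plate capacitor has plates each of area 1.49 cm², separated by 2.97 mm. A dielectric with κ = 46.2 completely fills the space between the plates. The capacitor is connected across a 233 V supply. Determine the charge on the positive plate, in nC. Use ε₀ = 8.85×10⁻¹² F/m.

A = 1.49 cm² = 1.49×10⁻⁴ m².
C = κε₀A/d = 46.2 × 8.85×10⁻¹² × 1.49×10⁻⁴ / 2.97×10⁻³ = 2.05×10⁻¹¹ F.
Q = CV = 2.05×10⁻¹¹ × 233 = 4.78×10⁻⁹ C.

4.78 nC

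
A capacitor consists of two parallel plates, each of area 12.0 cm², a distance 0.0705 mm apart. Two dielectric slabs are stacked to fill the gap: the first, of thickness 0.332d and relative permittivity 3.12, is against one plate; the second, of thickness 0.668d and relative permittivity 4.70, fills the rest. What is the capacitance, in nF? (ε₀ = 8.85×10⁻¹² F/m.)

C ≈ 0.606 nF

A = 12.0 cm² = 1.20×10⁻³ m².
Stacked slabs ⇒ two capacitors in series, each with the full plate area.
C₁ = κ₁ε₀A/d₁ = 3.12 × 8.85×10⁻¹² × 1.20×10⁻³ / 2.34×10⁻⁵ = 1.42×10⁻⁹ F.
C₂ = κ₂ε₀A/d₂ = 4.70 × 8.85×10⁻¹² × 1.20×10⁻³ / 4.71×10⁻⁵ = 1.06×10⁻⁹ F.
C = (1/C₁ + 1/C₂)⁻¹ = 6.06×10⁻¹⁰ F.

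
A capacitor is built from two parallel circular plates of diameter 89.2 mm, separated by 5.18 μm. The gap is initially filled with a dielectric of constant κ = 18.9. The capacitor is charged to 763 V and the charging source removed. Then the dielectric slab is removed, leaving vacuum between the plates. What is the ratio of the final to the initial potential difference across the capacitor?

Isolated ⇒ Q is held fixed.
C₂ = 0.0529 C₁ and V = Q/C, so V₂/V₁ = C₁/C₂ = 18.9.

V₂/V₁ ≈ 18.9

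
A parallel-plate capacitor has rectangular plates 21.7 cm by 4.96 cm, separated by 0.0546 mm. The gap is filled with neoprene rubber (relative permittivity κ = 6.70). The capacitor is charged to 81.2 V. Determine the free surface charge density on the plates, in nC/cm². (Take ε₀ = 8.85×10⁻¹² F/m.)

8.82 nC/cm²

A = 21.7 × 4.96 cm² = 1.08×10⁻² m².
C = κε₀A/d = 6.70 × 8.85×10⁻¹² × 1.08×10⁻² / 5.46×10⁻⁵ = 1.17×10⁻⁸ F.
σ = Q/A = CV/A = 1.17×10⁻⁸ × 81.2 / 1.08×10⁻² = 8.82×10⁻⁵ C/m².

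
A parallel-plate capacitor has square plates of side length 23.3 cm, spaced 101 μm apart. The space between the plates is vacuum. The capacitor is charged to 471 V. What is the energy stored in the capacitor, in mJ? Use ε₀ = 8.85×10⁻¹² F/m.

A = (23.3 cm)² = 5.43×10⁻² m².
C = ε₀A/d = 8.85×10⁻¹² × 5.43×10⁻² / 1.01×10⁻⁴ = 4.76×10⁻⁹ F.
U = ½CV² = ½ × 4.76×10⁻⁹ × (471)² = 5.28×10⁻⁴ J.

0.528 mJ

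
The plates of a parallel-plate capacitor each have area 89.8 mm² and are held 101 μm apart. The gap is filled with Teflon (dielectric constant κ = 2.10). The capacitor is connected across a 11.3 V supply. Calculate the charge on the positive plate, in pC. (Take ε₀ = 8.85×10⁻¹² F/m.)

Q ≈ 187 pC

A = 89.8 mm² = 8.98×10⁻⁵ m².
C = κε₀A/d = 2.10 × 8.85×10⁻¹² × 8.98×10⁻⁵ / 1.01×10⁻⁴ = 1.65×10⁻¹¹ F.
Q = CV = 1.65×10⁻¹¹ × 11.3 = 1.87×10⁻¹⁰ C.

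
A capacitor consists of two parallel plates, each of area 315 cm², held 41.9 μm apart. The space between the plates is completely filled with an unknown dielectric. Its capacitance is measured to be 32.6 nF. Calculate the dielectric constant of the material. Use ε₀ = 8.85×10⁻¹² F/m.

A = 315 cm² = 3.15×10⁻² m².
κ = Cd/(ε₀A) = 3.26×10⁻⁸ × 4.19×10⁻⁵ / (8.85×10⁻¹² × 3.15×10⁻²) = 4.90.

κ ≈ 4.90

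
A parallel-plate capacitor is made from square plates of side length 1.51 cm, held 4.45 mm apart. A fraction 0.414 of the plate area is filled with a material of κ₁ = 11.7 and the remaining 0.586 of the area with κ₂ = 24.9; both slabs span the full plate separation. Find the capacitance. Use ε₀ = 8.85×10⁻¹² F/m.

A = (1.51 cm)² = 2.28×10⁻⁴ m².
Side-by-side slabs ⇒ two capacitors in parallel, each spanning the full gap.
C₁ = κ₁ε₀A₁/d = 11.7 × 8.85×10⁻¹² × 9.44×10⁻⁵ / 4.45×10⁻³ = 2.20×10⁻¹² F.
C₂ = κ₂ε₀A₂/d = 24.9 × 8.85×10⁻¹² × 1.34×10⁻⁴ / 4.45×10⁻³ = 6.62×10⁻¹² F.
C = C₁ + C₂ = 8.81×10⁻¹² F.

C ≈ 8.81 pF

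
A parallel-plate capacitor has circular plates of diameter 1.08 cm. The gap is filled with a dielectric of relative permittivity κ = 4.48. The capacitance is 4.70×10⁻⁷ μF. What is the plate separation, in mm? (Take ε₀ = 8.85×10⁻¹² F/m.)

A = π(1.08/2 cm)² = 9.16×10⁻⁵ m².
d = κε₀A/C = 4.48 × 8.85×10⁻¹² × 9.16×10⁻⁵ / 4.70×10⁻¹³ = 7.73×10⁻³ m.

d ≈ 7.73 mm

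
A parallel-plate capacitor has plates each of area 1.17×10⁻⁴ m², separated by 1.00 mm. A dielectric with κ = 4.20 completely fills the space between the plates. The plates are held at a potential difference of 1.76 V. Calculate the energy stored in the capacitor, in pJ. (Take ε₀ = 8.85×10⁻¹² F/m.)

C = κε₀A/d = 4.20 × 8.85×10⁻¹² × 1.17×10⁻⁴ / 1.00×10⁻³ = 4.35×10⁻¹² F.
U = ½CV² = ½ × 4.35×10⁻¹² × (1.76)² = 6.74×10⁻¹² J.

U ≈ 6.74 pJ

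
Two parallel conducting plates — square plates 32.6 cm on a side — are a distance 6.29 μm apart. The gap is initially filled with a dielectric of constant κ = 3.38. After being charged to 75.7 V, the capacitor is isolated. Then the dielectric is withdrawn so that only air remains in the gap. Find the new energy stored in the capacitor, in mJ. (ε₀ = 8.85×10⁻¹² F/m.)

A = (32.6 cm)² = 0.106 m².
Initially C₁ = κε₀A/d = 3.38 × 8.85×10⁻¹² × 0.106 / 6.29×10⁻⁶ = 5.05×10⁻⁷ F.
U₁ = 1.45×10⁻³ J.
Isolated ⇒ Q is held fixed. C₂ = 0.296 C₁ and U = Q²/(2C), so U₂/U₁ = C₁/C₂ = 3.38.
U₂ = 3.38 × 1.45×10⁻³ = 4.89×10⁻³ J.

U ≈ 4.89 mJ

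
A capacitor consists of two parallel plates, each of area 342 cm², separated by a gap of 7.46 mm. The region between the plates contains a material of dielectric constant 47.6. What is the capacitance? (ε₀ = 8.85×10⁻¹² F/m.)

1.93 nF

A = 342 cm² = 3.42×10⁻² m².
C = κε₀A/d = 47.6 × 8.85×10⁻¹² × 3.42×10⁻² / 7.46×10⁻³ = 1.93×10⁻⁹ F.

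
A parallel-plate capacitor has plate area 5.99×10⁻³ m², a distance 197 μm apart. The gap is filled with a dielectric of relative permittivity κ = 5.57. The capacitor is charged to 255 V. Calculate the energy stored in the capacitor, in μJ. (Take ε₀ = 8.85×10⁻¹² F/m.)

C = κε₀A/d = 5.57 × 8.85×10⁻¹² × 5.99×10⁻³ / 1.97×10⁻⁴ = 1.50×10⁻⁹ F.
U = ½CV² = ½ × 1.50×10⁻⁹ × (255)² = 4.87×10⁻⁵ J.

U ≈ 48.7 μJ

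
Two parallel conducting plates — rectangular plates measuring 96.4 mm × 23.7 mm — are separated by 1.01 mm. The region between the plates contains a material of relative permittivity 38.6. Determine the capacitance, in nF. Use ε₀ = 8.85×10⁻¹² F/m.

A = 96.4 × 23.7 mm² = 2.28×10⁻³ m².
C = κε₀A/d = 38.6 × 8.85×10⁻¹² × 2.28×10⁻³ / 1.01×10⁻³ = 7.73×10⁻¹⁰ F.

0.773 nF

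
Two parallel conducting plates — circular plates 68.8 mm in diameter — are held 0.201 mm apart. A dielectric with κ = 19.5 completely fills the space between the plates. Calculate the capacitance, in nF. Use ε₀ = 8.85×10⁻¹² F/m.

3.19 nF

A = π(68.8/2 mm)² = 3.72×10⁻³ m².
C = κε₀A/d = 19.5 × 8.85×10⁻¹² × 3.72×10⁻³ / 2.01×10⁻⁴ = 3.19×10⁻⁹ F.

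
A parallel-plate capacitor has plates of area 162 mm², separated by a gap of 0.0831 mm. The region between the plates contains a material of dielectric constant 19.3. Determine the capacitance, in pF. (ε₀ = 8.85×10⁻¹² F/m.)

A = 162 mm² = 1.62×10⁻⁴ m².
C = κε₀A/d = 19.3 × 8.85×10⁻¹² × 1.62×10⁻⁴ / 8.31×10⁻⁵ = 3.33×10⁻¹⁰ F.

333 pF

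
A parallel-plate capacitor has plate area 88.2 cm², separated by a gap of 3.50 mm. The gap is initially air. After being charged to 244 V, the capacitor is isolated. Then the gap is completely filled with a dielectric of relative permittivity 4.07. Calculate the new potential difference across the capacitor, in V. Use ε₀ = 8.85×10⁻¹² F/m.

A = 88.2 cm² = 8.82×10⁻³ m².
Initially C₁ = ε₀A/d = 8.85×10⁻¹² × 8.82×10⁻³ / 3.50×10⁻³ = 2.23×10⁻¹¹ F.
V₁ = 2.44×10² V.
Isolated ⇒ Q is held fixed. C₂ = 4.07 C₁ and V = Q/C, so V₂/V₁ = C₁/C₂ = 0.246.
V₂ = 0.246 × 2.44×10² = 60.0 V.

60.0 V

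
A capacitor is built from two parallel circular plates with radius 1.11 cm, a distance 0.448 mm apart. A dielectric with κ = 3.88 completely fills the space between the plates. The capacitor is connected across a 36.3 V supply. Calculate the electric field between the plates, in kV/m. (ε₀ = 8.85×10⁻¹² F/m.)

E ≈ 81.0 kV/m

E = V/d = 36.3 / 4.48×10⁻⁴ = 8.10×10⁴ V/m.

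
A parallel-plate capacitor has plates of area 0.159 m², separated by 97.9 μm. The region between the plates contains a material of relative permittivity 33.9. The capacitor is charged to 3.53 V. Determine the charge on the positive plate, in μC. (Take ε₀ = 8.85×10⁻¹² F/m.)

C = κε₀A/d = 33.9 × 8.85×10⁻¹² × 0.159 / 9.79×10⁻⁵ = 4.87×10⁻⁷ F.
Q = CV = 4.87×10⁻⁷ × 3.53 = 1.72×10⁻⁶ C.

1.72 μC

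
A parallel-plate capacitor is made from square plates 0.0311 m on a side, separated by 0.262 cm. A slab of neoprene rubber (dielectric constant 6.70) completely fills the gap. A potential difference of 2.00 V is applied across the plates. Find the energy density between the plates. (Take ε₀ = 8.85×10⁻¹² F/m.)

17.3 μJ/m³

E = V/d = 2.00 / 2.62×10⁻³ = 7.63×10² V/m.
u = ½κε₀E² = ½ × 6.70 × 8.85×10⁻¹² × (7.63×10²)² = 1.73×10⁻⁵ J/m³.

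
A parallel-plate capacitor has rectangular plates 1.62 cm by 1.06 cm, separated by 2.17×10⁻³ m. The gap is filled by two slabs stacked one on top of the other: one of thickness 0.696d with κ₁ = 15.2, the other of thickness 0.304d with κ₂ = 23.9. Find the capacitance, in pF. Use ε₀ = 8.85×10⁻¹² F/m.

C ≈ 12.0 pF

A = 1.62 × 1.06 cm² = 1.72×10⁻⁴ m².
Stacked slabs ⇒ two capacitors in series, each with the full plate area.
C₁ = κ₁ε₀A/d₁ = 15.2 × 8.85×10⁻¹² × 1.72×10⁻⁴ / 1.51×10⁻³ = 1.53×10⁻¹¹ F.
C₂ = κ₂ε₀A/d₂ = 23.9 × 8.85×10⁻¹² × 1.72×10⁻⁴ / 6.60×10⁻⁴ = 5.51×10⁻¹¹ F.
C = (1/C₁ + 1/C₂)⁻¹ = 1.20×10⁻¹¹ F.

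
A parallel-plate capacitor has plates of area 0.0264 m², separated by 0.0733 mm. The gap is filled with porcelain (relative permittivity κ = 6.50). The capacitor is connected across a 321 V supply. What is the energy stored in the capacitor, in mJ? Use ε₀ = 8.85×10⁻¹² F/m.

C = κε₀A/d = 6.50 × 8.85×10⁻¹² × 2.64×10⁻² / 7.33×10⁻⁵ = 2.07×10⁻⁸ F.
U = ½CV² = ½ × 2.07×10⁻⁸ × (321)² = 1.07×10⁻³ J.

U ≈ 1.07 mJ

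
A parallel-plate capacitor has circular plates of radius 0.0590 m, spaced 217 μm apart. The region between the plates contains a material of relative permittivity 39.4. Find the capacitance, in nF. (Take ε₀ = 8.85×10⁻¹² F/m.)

A = π(0.0590 m)² = 1.09×10⁻² m².
C = κε₀A/d = 39.4 × 8.85×10⁻¹² × 1.09×10⁻² / 2.17×10⁻⁴ = 1.76×10⁻⁸ F.

17.6 nF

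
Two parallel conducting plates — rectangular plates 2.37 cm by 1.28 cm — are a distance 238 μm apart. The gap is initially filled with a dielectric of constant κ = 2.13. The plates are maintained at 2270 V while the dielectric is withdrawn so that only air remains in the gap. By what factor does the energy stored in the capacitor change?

Battery connected ⇒ V is held fixed.
C₂ = 0.469 C₁ and U = ½CV², so U₂/U₁ = C₂/C₁ = 0.469.

U₂/U₁ ≈ 0.469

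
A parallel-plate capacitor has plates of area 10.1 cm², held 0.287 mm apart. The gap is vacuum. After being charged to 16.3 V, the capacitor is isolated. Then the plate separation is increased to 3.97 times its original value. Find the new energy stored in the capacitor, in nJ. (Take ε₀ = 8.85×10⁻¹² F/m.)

16.4 nJ

A = 10.1 cm² = 1.01×10⁻³ m².
Initially C₁ = ε₀A/d = 8.85×10⁻¹² × 1.01×10⁻³ / 2.87×10⁻⁴ = 3.11×10⁻¹¹ F.
U₁ = 4.14×10⁻⁹ J.
Isolated ⇒ Q is held fixed. C₂ = 0.252 C₁ and U = Q²/(2C), so U₂/U₁ = C₁/C₂ = 3.97.
U₂ = 3.97 × 4.14×10⁻⁹ = 1.64×10⁻⁸ J.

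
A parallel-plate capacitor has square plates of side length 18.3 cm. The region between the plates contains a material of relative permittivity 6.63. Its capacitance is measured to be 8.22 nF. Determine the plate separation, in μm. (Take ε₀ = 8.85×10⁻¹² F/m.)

d ≈ 239 μm

A = (18.3 cm)² = 3.35×10⁻² m².
d = κε₀A/C = 6.63 × 8.85×10⁻¹² × 3.35×10⁻² / 8.22×10⁻⁹ = 2.39×10⁻⁴ m.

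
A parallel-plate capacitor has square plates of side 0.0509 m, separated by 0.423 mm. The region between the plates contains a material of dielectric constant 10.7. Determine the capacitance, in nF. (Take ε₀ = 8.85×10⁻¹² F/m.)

C ≈ 0.580 nF

A = (0.0509 m)² = 2.59×10⁻³ m².
C = κε₀A/d = 10.7 × 8.85×10⁻¹² × 2.59×10⁻³ / 4.23×10⁻⁴ = 5.80×10⁻¹⁰ F.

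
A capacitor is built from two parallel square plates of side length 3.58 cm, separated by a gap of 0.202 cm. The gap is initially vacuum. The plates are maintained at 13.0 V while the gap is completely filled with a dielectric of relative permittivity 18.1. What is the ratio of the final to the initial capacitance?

C = κε₀A/d scales with κ, so C₂/C₁ = κ = 18.1.

18.1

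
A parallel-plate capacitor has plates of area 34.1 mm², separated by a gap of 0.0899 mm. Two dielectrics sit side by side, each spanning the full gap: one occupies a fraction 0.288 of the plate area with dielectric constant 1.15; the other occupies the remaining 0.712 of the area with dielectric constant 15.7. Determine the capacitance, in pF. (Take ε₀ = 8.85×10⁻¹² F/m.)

A = 34.1 mm² = 3.41×10⁻⁵ m².
Side-by-side slabs ⇒ two capacitors in parallel, each spanning the full gap.
C₁ = κ₁ε₀A₁/d = 1.15 × 8.85×10⁻¹² × 9.82×10⁻⁶ / 8.99×10⁻⁵ = 1.11×10⁻¹² F.
C₂ = κ₂ε₀A₂/d = 15.7 × 8.85×10⁻¹² × 2.43×10⁻⁵ / 8.99×10⁻⁵ = 3.75×10⁻¹¹ F.
C = C₁ + C₂ = 3.86×10⁻¹¹ F.

38.6 pF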